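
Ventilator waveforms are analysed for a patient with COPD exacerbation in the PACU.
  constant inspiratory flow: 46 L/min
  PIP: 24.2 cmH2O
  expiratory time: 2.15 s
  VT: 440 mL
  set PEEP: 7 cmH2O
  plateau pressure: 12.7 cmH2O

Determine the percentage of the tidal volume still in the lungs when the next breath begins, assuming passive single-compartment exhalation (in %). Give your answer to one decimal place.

Flow: 46 L/min ÷ 60 = 0.7667 L/s.
R = (PIP − Pplat)/V̇ = (24.2 − 12.7) / 0.7667 = 11.5/0.7667 = 14.999 cmH2O·s/L.
C = Vt/(Pplat − PEEP) = 440.0 / (12.7 − 7) = 440.0/5.7 = 77.193 mL/cmH2O.
τ = R × C = 14.999 × 0.07719 L/cmH2O = 1.158 s.
Fraction remaining at end-expiration = e^(−Te/τ) = e^(−2.15/1.158) = 0.1562 → 15.62%.

15.6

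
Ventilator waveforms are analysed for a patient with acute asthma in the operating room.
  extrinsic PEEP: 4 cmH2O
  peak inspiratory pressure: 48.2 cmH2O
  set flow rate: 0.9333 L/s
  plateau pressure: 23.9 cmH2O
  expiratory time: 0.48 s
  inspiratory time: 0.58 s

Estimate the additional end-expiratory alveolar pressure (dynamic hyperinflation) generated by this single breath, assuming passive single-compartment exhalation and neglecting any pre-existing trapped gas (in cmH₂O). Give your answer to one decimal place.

Vt = flow × Ti = 0.9333 L/s × 0.58 s × 1000 mL/L = 541.31 mL.
R = (PIP − Pplat)/V̇ = (48.2 − 23.9) / 0.9333 = 24.3/0.9333 = 26.037 cmH2O·s/L.
C = Vt/(Pplat − PEEP) = 541.31 / (23.9 − 4) = 541.31/19.9 = 27.202 mL/cmH2O.
τ = R × C = 26.037 × 0.0272 L/cmH2O = 0.7082 s.
Fraction remaining = e^(−Te/τ) = e^(−0.48/0.7082) = 0.5077; trapped volume = 541.31 × 0.5077 = 274.82 mL.
Additional alveolar pressure from trapping ≈ V_trapped / C = 274.82 / 27.202 = 10.103 cmH2O.

10.1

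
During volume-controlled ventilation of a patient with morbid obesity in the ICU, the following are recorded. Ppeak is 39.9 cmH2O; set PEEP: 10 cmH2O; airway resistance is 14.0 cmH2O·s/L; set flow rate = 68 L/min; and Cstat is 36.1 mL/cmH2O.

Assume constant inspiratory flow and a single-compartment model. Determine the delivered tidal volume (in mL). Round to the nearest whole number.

507

Flow: 68 L/min ÷ 60 = 1.1333 L/s.
Equation of motion (constant flow): PIP = Vt/C + R·V̇ + PEEP.
Vt/C = PIP − R·V̇ − PEEP = 39.9 − 15.866 − 10 = 14.034 cmH2O.
Vt = C × 14.034 = 36.1 × 14.034 = 506.63 mL.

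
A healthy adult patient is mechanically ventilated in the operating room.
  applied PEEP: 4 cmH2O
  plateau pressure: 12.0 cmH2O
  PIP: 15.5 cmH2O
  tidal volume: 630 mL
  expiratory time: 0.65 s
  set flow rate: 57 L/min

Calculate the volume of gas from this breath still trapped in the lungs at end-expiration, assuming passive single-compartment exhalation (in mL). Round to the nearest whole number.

67

Flow: 57 L/min ÷ 60 = 0.95 L/s.
R = (PIP − Pplat)/V̇ = (15.5 − 12.0) / 0.95 = 3.5/0.95 = 3.684 cmH2O·s/L.
C = Vt/(Pplat − PEEP) = 630.0 / (12.0 − 4) = 630.0/8.0 = 78.75 mL/cmH2O.
τ = R × C = 3.684 × 0.07875 L/cmH2O = 0.2901 s.
Fraction remaining = e^(−Te/τ) = e^(−0.65/0.2901) = 0.1064.
Trapped volume = 630.0 × 0.1064 = 67.032 mL.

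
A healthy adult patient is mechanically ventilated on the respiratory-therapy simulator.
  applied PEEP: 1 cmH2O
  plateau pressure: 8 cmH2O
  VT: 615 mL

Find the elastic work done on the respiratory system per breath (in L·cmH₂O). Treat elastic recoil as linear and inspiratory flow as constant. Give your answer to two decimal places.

2.15

Elastic work ≈ ½ × (Pplat − PEEP) × Vt = 0.5 × (8 − 1) × 0.615 L = 0.5 × 7.0 × 0.615 = 2.153 L·cmH2O.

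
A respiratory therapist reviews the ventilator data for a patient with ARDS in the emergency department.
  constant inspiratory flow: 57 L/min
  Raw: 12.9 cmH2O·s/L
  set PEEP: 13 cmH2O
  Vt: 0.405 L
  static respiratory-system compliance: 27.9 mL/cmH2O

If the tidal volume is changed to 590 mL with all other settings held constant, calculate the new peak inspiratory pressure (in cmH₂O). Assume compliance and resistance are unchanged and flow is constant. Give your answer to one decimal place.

Flow: 57 L/min ÷ 60 = 0.95 L/s.
PIP = Vt/C + R·V̇ + PEEP (constant-flow equation of motion).
Only the elastic term changes: ΔPIP = ΔVt / C = (590 − 405) / 27.9 = 6.631 cmH2O.
Original PIP = 405/27.9 + 12.9×0.95 + 13 = 39.771 cmH2O; new PIP = 39.771 + (6.631) = 46.402 cmH2O.

46.4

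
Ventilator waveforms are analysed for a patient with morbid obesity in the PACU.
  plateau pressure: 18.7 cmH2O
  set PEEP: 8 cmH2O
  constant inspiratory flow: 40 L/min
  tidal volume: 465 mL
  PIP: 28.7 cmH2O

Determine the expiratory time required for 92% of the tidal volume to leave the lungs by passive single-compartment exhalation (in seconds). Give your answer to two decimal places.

1.65

Flow: 40 L/min ÷ 60 = 0.6667 L/s.
R = (PIP − Pplat)/V̇ = (28.7 − 18.7) / 0.6667 = 10.0/0.6667 = 14.999 cmH2O·s/L.
C = Vt/(Pplat − PEEP) = 465.0 / (18.7 − 8) = 465.0/10.7 = 43.458 mL/cmH2O.
τ = R × C = 14.999 × 0.04346 L/cmH2O = 0.6519 s.
t = −τ·ln(1 − 0.92) = −0.6519·ln(0.08) = 1.647 s.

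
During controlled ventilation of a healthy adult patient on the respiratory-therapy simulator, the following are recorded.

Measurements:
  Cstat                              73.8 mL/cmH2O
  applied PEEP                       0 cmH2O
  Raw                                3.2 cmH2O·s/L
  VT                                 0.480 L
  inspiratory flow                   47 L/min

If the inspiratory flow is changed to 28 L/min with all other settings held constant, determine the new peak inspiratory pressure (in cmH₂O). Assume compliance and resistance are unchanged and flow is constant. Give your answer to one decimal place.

8.0

Flow: 47 L/min ÷ 60 = 0.7833 L/s.
New flow: 28 L/min ÷ 60 = 0.4667 L/s.
PIP = Vt/C + R·V̇ + PEEP (constant-flow equation of motion).
Only the resistive term changes: ΔPIP = R × ΔV̇ = 3.2 × (0.4667 − 0.7833) = 3.2 × -0.3166 = -1.013 cmH2O.
Original PIP = 480/73.8 + 3.2×0.7833 + 0 = 9.011 cmH2O; new PIP = 9.011 + (-1.013) = 7.998 cmH2O.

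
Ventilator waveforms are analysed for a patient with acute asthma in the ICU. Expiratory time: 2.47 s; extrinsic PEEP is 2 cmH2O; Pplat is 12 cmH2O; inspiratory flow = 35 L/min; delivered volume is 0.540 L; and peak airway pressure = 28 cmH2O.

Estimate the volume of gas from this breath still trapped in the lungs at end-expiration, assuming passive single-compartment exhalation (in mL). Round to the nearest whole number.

102

Flow: 35 L/min ÷ 60 = 0.5833 L/s.
R = (PIP − Pplat)/V̇ = (28 − 12) / 0.5833 = 16.0/0.5833 = 27.43 cmH2O·s/L.
C = Vt/(Pplat − PEEP) = 540.0 / (12 − 2) = 540.0/10.0 = 54.0 mL/cmH2O.
τ = R × C = 27.43 × 0.054 L/cmH2O = 1.481 s.
Fraction remaining = e^(−Te/τ) = e^(−2.47/1.481) = 0.1887.
Trapped volume = 540.0 × 0.1887 = 101.9 mL.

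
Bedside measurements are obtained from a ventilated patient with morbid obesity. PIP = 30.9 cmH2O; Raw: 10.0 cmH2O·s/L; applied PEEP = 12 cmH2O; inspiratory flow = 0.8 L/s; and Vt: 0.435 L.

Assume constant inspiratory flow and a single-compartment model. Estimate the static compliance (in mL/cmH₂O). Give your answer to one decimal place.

Equation of motion (constant flow): PIP = Vt/C + R·V̇ + PEEP.
Vt/C = PIP − R·V̇ − PEEP = 30.9 − 10.0×0.8 − 12 = 30.9 − 8.0 − 12 = 10.9 cmH2O.
C = Vt / 10.9 = 435 / 10.9 = 39.908 mL/cmH2O.

39.9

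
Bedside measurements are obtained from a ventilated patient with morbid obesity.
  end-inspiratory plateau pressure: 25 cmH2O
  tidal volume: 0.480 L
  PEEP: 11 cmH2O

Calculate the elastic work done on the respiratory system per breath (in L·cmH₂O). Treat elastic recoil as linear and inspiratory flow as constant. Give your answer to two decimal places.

3.36

Elastic work ≈ ½ × (Pplat − PEEP) × Vt = 0.5 × (25 − 11) × 0.480 L = 0.5 × 14.0 × 0.480 = 3.36 L·cmH2O.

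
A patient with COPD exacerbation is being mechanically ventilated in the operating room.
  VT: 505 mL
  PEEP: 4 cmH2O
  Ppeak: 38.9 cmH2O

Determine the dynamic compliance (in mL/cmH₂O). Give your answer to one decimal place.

14.5

Dynamic compliance = Vt / (PIP − PEEP) = 505 / (38.9 − 4) = 505 / 34.9 = 14.47 mL/cmH2O.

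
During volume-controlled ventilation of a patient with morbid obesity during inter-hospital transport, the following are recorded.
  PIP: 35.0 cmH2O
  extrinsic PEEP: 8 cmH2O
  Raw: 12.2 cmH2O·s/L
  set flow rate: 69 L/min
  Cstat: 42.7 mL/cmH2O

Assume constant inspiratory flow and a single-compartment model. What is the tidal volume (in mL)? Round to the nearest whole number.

554

Flow: 69 L/min ÷ 60 = 1.15 L/s.
Equation of motion (constant flow): PIP = Vt/C + R·V̇ + PEEP.
Vt/C = PIP − R·V̇ − PEEP = 35.0 − 14.03 − 8 = 12.97 cmH2O.
Vt = C × 12.97 = 42.7 × 12.97 = 553.82 mL.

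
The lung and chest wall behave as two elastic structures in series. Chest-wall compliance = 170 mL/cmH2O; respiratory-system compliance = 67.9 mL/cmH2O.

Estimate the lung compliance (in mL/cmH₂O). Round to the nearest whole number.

1/CL = 1/Crs − 1/Ccw.
1/CL = 1/67.9 − 1/170 = 0.008845.
CL = 113.06 mL/cmH2O.

113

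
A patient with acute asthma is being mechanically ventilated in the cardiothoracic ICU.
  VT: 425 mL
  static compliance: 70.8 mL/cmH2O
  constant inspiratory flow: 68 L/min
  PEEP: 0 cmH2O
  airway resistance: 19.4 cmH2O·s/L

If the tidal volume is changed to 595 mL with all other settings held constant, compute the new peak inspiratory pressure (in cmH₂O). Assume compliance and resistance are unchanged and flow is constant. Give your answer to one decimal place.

30.4

Flow: 68 L/min ÷ 60 = 1.1333 L/s.
PIP = Vt/C + R·V̇ + PEEP (constant-flow equation of motion).
Only the elastic term changes: ΔPIP = ΔVt / C = (595 − 425) / 70.8 = 2.401 cmH2O.
Original PIP = 425/70.8 + 19.4×1.1333 + 0 = 27.989 cmH2O; new PIP = 27.989 + (2.401) = 30.39 cmH2O.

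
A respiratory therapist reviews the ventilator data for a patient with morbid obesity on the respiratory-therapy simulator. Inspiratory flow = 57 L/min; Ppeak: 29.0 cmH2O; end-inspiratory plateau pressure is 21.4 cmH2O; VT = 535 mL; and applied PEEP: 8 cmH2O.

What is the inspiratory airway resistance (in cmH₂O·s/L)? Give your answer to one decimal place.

Flow: 57 L/min ÷ 60 = 0.95 L/s.
Raw = (PIP − Pplat) / flow = (29.0 − 21.4) / 0.95 = 7.6 / 0.95 = 8.0 cmH2O·s/L.

8.0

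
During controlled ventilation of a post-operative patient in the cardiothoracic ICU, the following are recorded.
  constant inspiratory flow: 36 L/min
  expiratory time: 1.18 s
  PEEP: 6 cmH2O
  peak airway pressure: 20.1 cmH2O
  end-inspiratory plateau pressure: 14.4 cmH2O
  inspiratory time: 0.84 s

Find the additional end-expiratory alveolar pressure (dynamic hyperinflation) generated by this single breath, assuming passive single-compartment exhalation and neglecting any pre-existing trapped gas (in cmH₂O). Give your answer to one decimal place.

Flow: 36 L/min ÷ 60 = 0.6 L/s.
Vt = flow × Ti = 0.6 L/s × 0.84 s × 1000 mL/L = 504.0 mL.
R = (PIP − Pplat)/V̇ = (20.1 − 14.4) / 0.6 = 5.7/0.6 = 9.5 cmH2O·s/L.
C = Vt/(Pplat − PEEP) = 504.0 / (14.4 − 6) = 504.0/8.4 = 60.0 mL/cmH2O.
τ = R × C = 9.5 × 0.06 L/cmH2O = 0.57 s.
Fraction remaining = e^(−Te/τ) = e^(−1.18/0.57) = 0.1262; trapped volume = 504.0 × 0.1262 = 63.605 mL.
Additional alveolar pressure from trapping ≈ V_trapped / C = 63.605 / 60.0 = 1.06 cmH2O.

1.1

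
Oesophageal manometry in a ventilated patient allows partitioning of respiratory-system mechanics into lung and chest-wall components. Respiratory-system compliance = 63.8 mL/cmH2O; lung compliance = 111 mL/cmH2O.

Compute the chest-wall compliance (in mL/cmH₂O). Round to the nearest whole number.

1/Ccw = 1/Crs − 1/CL.
1/Ccw = 1/63.8 − 1/111 = 0.006665.
Ccw = 150.04 mL/cmH2O.

150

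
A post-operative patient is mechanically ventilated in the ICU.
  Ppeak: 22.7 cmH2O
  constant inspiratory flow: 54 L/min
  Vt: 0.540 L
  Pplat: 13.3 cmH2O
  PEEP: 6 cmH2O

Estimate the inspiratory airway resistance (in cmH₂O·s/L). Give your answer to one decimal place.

10.4

Flow: 54 L/min ÷ 60 = 0.9 L/s.
Raw = (PIP − Pplat) / flow = (22.7 − 13.3) / 0.9 = 9.4 / 0.9 = 10.444 cmH2O·s/L.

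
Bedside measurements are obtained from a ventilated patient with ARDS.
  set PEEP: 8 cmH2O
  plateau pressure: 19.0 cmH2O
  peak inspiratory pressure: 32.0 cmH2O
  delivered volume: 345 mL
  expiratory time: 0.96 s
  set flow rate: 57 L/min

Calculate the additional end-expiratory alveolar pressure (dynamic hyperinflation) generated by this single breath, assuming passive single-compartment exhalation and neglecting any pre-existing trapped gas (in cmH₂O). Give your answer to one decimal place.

1.2

Flow: 57 L/min ÷ 60 = 0.95 L/s.
R = (PIP − Pplat)/V̇ = (32.0 − 19.0) / 0.95 = 13.0/0.95 = 13.684 cmH2O·s/L.
C = Vt/(Pplat − PEEP) = 345.0 / (19.0 − 8) = 345.0/11.0 = 31.364 mL/cmH2O.
τ = R × C = 13.684 × 0.03136 L/cmH2O = 0.4291 s.
Fraction remaining = e^(−Te/τ) = e^(−0.96/0.4291) = 0.1068; trapped volume = 345.0 × 0.1068 = 36.846 mL.
Additional alveolar pressure from trapping ≈ V_trapped / C = 36.846 / 31.364 = 1.175 cmH2O.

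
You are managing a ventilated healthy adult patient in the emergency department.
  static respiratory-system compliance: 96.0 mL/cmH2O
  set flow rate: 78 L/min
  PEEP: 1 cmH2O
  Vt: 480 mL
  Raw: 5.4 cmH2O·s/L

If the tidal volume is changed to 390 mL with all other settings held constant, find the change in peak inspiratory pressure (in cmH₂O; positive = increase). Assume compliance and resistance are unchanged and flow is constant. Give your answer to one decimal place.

-0.9

PIP = Vt/C + R·V̇ + PEEP (constant-flow equation of motion).
Only the elastic term changes: ΔPIP = ΔVt / C = (390 − 480) / 96.0 = -0.9375 cmH2O.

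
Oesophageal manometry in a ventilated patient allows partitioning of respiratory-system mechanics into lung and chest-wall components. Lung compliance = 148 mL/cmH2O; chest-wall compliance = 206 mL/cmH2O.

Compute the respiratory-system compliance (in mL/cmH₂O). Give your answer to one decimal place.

Lung and chest wall are elastances in series: 1/Crs = 1/CL + 1/Ccw.
1/Crs = 1/148 + 1/206 = 0.01161.
Crs = 86.133 mL/cmH2O.

86.1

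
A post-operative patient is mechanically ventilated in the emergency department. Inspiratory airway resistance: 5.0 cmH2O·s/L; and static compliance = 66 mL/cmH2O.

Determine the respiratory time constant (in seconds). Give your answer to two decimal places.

τ = R × C = 5.0 × 66 mL/cmH2O = 5.0 × 0.066 L/cmH2O = 0.33 s.

0.33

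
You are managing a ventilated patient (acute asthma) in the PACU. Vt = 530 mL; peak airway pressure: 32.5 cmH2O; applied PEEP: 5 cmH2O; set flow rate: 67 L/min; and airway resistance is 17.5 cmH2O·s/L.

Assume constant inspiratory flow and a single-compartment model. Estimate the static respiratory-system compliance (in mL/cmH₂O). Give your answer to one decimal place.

Flow: 67 L/min ÷ 60 = 1.1167 L/s.
Equation of motion (constant flow): PIP = Vt/C + R·V̇ + PEEP.
Vt/C = PIP − R·V̇ − PEEP = 32.5 − 17.5×1.1167 − 5 = 32.5 − 19.542 − 5 = 7.958 cmH2O.
C = Vt / 7.958 = 530 / 7.958 = 66.6 mL/cmH2O.

66.6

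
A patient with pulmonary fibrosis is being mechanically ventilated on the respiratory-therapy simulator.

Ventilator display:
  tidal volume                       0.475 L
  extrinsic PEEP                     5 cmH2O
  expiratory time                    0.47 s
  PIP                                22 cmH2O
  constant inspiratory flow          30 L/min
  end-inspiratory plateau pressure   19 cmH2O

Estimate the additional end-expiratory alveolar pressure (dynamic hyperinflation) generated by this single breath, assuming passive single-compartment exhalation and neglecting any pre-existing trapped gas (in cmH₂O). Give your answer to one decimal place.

1.4

Flow: 30 L/min ÷ 60 = 0.5 L/s.
R = (PIP − Pplat)/V̇ = (22 − 19) / 0.5 = 3.0/0.5 = 6.0 cmH2O·s/L.
C = Vt/(Pplat − PEEP) = 475.0 / (19 − 5) = 475.0/14.0 = 33.929 mL/cmH2O.
τ = R × C = 6.0 × 0.03393 L/cmH2O = 0.2036 s.
Fraction remaining = e^(−Te/τ) = e^(−0.47/0.2036) = 0.09942; trapped volume = 475.0 × 0.09942 = 47.225 mL.
Additional alveolar pressure from trapping ≈ V_trapped / C = 47.225 / 33.929 = 1.392 cmH2O.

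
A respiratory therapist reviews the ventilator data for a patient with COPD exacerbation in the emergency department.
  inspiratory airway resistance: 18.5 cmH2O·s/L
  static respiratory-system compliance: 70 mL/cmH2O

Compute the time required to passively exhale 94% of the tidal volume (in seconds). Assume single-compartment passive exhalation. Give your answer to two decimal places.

3.64

τ = R × C = 18.5 × 70 mL/cmH2O = 18.5 × 0.070 L/cmH2O = 1.295 s.
Exhaled fraction f = 1 − e^(−t/τ) → t = −τ·ln(1 − f) = −1.295·ln(0.06) = 3.643 s.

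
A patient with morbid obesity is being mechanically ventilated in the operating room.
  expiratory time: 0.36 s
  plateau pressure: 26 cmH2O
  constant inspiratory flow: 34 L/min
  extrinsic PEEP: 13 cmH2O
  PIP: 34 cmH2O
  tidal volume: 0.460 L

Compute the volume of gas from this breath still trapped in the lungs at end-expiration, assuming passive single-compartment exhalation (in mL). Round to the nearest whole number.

224

Flow: 34 L/min ÷ 60 = 0.5667 L/s.
R = (PIP − Pplat)/V̇ = (34 − 26) / 0.5667 = 8.0/0.5667 = 14.117 cmH2O·s/L.
C = Vt/(Pplat − PEEP) = 460.0 / (26 − 13) = 460.0/13.0 = 35.385 mL/cmH2O.
τ = R × C = 14.117 × 0.03539 L/cmH2O = 0.4996 s.
Fraction remaining = e^(−Te/τ) = e^(−0.36/0.4996) = 0.4865.
Trapped volume = 460.0 × 0.4865 = 223.79 mL.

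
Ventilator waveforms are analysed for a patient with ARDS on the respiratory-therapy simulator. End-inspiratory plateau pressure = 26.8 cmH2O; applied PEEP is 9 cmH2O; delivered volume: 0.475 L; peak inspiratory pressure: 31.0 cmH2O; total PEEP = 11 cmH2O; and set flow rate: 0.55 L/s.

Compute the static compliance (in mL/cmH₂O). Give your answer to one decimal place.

End-expiratory occlusion gives total PEEP = 11 cmH2O (intrinsic PEEP = 11 − 9 = 2). Use total PEEP for the elastic gradient.
Cstat = Vt / (Pplat − PEEPtotal) = 475 / (26.8 − 11) = 475 / 15.8 = 30.063 mL/cmH2O.

30.1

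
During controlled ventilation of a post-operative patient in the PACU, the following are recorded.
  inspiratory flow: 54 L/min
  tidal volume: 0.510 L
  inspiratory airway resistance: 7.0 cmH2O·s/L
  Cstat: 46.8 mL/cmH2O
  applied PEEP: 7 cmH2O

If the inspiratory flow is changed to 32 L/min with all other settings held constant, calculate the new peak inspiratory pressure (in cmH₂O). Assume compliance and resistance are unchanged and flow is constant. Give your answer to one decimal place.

21.6

Flow: 54 L/min ÷ 60 = 0.9 L/s.
New flow: 32 L/min ÷ 60 = 0.5333 L/s.
PIP = Vt/C + R·V̇ + PEEP (constant-flow equation of motion).
Only the resistive term changes: ΔPIP = R × ΔV̇ = 7.0 × (0.5333 − 0.9) = 7.0 × -0.3667 = -2.567 cmH2O.
Original PIP = 510/46.8 + 7.0×0.9 + 7 = 24.197 cmH2O; new PIP = 24.197 + (-2.567) = 21.63 cmH2O.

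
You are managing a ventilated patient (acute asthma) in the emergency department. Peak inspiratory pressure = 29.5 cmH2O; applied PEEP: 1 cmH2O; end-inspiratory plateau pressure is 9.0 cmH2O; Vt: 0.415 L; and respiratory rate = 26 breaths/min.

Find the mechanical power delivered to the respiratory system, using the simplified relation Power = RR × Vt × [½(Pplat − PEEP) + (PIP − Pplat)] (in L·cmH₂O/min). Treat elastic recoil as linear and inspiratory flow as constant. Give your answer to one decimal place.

Per-breath work = Vt × [½(Pplat−PEEP) + (PIP−Pplat)] = 0.415 × [0.5×8.0 + 20.5] = 0.415 × 24.5 = 10.168 L·cmH2O.
Power = 26 × 10.168 = 264.37 L·cmH2O/min.

264.4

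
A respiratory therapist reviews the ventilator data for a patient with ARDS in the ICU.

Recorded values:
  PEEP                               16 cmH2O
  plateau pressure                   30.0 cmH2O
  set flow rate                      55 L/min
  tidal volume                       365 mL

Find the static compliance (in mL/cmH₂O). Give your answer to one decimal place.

26.1

Cstat = Vt / (Pplat − PEEP) = 365 / (30.0 − 16) = 365 / 14.0 = 26.071 mL/cmH2O.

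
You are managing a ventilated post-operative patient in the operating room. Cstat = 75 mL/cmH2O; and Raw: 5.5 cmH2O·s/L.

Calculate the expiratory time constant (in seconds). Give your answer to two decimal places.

0.41

τ = R × C = 5.5 × 75 mL/cmH2O = 5.5 × 0.075 L/cmH2O = 0.4125 s.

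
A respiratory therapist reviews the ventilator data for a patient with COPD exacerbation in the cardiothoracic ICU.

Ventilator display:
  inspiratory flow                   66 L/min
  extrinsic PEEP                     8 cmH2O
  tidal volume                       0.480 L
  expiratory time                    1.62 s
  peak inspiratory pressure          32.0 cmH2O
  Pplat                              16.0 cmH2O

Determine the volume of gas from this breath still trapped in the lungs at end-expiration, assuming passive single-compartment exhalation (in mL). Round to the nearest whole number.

75

Flow: 66 L/min ÷ 60 = 1.1 L/s.
R = (PIP − Pplat)/V̇ = (32.0 − 16.0) / 1.1 = 16.0/1.1 = 14.545 cmH2O·s/L.
C = Vt/(Pplat − PEEP) = 480.0 / (16.0 − 8) = 480.0/8.0 = 60.0 mL/cmH2O.
τ = R × C = 14.545 × 0.06 L/cmH2O = 0.8727 s.
Fraction remaining = e^(−Te/τ) = e^(−1.62/0.8727) = 0.1562.
Trapped volume = 480.0 × 0.1562 = 74.976 mL.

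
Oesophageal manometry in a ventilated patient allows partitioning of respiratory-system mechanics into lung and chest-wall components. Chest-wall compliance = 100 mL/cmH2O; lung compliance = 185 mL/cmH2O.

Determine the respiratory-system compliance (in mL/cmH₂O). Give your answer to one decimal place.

Lung and chest wall are elastances in series: 1/Crs = 1/CL + 1/Ccw.
1/Crs = 1/185 + 1/100 = 0.01541.
Crs = 64.893 mL/cmH2O.

64.9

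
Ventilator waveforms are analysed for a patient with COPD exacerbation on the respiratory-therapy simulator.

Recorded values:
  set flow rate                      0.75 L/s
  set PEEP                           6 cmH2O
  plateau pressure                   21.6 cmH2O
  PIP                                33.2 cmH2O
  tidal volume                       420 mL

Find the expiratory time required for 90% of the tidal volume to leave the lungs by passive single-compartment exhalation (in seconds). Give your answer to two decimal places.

R = (PIP − Pplat)/V̇ = (33.2 − 21.6) / 0.75 = 11.6/0.75 = 15.467 cmH2O·s/L.
C = Vt/(Pplat − PEEP) = 420.0 / (21.6 − 6) = 420.0/15.6 = 26.923 mL/cmH2O.
τ = R × C = 15.467 × 0.02692 L/cmH2O = 0.4164 s.
t = −τ·ln(1 − 0.90) = −0.4164·ln(0.1) = 0.9588 s.

0.96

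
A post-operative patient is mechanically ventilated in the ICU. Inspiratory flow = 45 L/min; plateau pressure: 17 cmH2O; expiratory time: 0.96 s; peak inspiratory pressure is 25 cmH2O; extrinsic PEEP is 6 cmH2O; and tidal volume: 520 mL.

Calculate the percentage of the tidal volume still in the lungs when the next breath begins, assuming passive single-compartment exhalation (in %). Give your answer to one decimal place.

14.9

Flow: 45 L/min ÷ 60 = 0.75 L/s.
R = (PIP − Pplat)/V̇ = (25 − 17) / 0.75 = 8.0/0.75 = 10.667 cmH2O·s/L.
C = Vt/(Pplat − PEEP) = 520.0 / (17 − 6) = 520.0/11.0 = 47.273 mL/cmH2O.
τ = R × C = 10.667 × 0.04727 L/cmH2O = 0.5042 s.
Fraction remaining at end-expiration = e^(−Te/τ) = e^(−0.96/0.5042) = 0.149 → 14.9%.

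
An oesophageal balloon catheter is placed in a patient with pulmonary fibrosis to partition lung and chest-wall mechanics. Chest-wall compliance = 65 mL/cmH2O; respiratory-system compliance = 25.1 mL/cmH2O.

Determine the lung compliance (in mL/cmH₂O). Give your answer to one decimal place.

40.9

1/CL = 1/Crs − 1/Ccw.
1/CL = 1/25.1 − 1/65 = 0.02446.
CL = 40.883 mL/cmH2O.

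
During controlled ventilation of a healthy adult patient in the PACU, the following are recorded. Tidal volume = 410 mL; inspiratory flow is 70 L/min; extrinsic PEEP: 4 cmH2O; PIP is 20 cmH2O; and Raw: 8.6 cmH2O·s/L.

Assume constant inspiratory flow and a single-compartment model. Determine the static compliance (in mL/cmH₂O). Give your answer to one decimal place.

Flow: 70 L/min ÷ 60 = 1.1667 L/s.
Equation of motion (constant flow): PIP = Vt/C + R·V̇ + PEEP.
Vt/C = PIP − R·V̇ − PEEP = 20 − 8.6×1.1667 − 4 = 20 − 10.034 − 4 = 5.966 cmH2O.
C = Vt / 5.966 = 410 / 5.966 = 68.723 mL/cmH2O.

68.7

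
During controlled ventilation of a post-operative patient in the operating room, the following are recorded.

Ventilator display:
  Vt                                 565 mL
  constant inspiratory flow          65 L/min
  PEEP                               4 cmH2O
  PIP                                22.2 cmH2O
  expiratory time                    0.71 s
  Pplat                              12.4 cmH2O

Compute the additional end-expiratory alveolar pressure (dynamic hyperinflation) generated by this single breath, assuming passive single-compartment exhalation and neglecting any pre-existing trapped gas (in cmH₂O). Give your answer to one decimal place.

Flow: 65 L/min ÷ 60 = 1.0833 L/s.
R = (PIP − Pplat)/V̇ = (22.2 − 12.4) / 1.0833 = 9.8/1.0833 = 9.046 cmH2O·s/L.
C = Vt/(Pplat − PEEP) = 565.0 / (12.4 − 4) = 565.0/8.4 = 67.262 mL/cmH2O.
τ = R × C = 9.046 × 0.06726 L/cmH2O = 0.6084 s.
Fraction remaining = e^(−Te/τ) = e^(−0.71/0.6084) = 0.3113; trapped volume = 565.0 × 0.3113 = 175.88 mL.
Additional alveolar pressure from trapping ≈ V_trapped / C = 175.88 / 67.262 = 2.615 cmH2O.

2.6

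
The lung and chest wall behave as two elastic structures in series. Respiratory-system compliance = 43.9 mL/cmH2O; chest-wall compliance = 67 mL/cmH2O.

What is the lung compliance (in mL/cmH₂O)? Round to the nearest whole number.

127

1/CL = 1/Crs − 1/Ccw.
1/CL = 1/43.9 − 1/67 = 0.007854.
CL = 127.32 mL/cmH2O.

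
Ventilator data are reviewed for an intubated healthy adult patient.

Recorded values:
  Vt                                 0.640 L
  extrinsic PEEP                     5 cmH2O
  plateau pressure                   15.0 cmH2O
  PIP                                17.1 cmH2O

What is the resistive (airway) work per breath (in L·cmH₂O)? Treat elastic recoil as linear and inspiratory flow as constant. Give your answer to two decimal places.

1.34

With constant inspiratory flow the resistive pressure is constant at PIP − Pplat = 17.1 − 15.0 = 2.1 cmH2O, so resistive work = 2.1 × 0.640 = 1.344 L·cmH2O.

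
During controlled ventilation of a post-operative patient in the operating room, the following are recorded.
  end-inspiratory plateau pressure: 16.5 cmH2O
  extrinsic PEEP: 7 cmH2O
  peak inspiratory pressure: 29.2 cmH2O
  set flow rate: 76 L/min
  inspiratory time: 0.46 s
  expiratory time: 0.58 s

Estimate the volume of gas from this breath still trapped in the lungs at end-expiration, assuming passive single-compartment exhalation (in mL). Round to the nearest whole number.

227

Flow: 76 L/min ÷ 60 = 1.2667 L/s.
Vt = flow × Ti = 1.2667 L/s × 0.46 s × 1000 mL/L = 582.68 mL.
R = (PIP − Pplat)/V̇ = (29.2 − 16.5) / 1.2667 = 12.7/1.2667 = 10.026 cmH2O·s/L.
C = Vt/(Pplat − PEEP) = 582.68 / (16.5 − 7) = 582.68/9.5 = 61.335 mL/cmH2O.
τ = R × C = 10.026 × 0.06134 L/cmH2O = 0.615 s.
Fraction remaining = e^(−Te/τ) = e^(−0.58/0.615) = 0.3894.
Trapped volume = 582.68 × 0.3894 = 226.9 mL.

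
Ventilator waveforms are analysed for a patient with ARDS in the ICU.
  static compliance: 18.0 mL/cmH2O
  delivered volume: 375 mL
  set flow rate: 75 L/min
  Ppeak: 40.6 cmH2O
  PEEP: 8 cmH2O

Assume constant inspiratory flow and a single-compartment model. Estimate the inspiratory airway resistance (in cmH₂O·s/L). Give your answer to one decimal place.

9.4

Flow: 75 L/min ÷ 60 = 1.25 L/s.
Equation of motion (constant flow): PIP = Vt/C + R·V̇ + PEEP.
R·V̇ = PIP − Vt/C − PEEP = 40.6 − 375/18.0 − 8 = 40.6 − 20.833 − 8 = 11.767 cmH2O.
R = 11.767 / 1.25 = 9.414 cmH2O·s/L.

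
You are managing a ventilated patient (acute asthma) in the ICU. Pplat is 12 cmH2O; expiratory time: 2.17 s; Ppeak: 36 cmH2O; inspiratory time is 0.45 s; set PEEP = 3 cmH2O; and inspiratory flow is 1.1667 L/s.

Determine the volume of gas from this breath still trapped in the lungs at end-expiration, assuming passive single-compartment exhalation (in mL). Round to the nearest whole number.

86

Vt = flow × Ti = 1.1667 L/s × 0.45 s × 1000 mL/L = 525.02 mL.
R = (PIP − Pplat)/V̇ = (36 − 12) / 1.1667 = 24.0/1.1667 = 20.571 cmH2O·s/L.
C = Vt/(Pplat − PEEP) = 525.02 / (12 − 3) = 525.02/9.0 = 58.336 mL/cmH2O.
τ = R × C = 20.571 × 0.05834 L/cmH2O = 1.2 s.
Fraction remaining = e^(−Te/τ) = e^(−2.17/1.2) = 0.1639.
Trapped volume = 525.02 × 0.1639 = 86.051 mL.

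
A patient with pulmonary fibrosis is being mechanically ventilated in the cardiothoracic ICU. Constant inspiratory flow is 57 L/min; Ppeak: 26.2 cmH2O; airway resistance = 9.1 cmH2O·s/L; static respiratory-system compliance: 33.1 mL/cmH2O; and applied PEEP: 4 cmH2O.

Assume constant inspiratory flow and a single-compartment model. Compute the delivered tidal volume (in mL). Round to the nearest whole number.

449

Flow: 57 L/min ÷ 60 = 0.95 L/s.
Equation of motion (constant flow): PIP = Vt/C + R·V̇ + PEEP.
Vt/C = PIP − R·V̇ − PEEP = 26.2 − 8.645 − 4 = 13.555 cmH2O.
Vt = C × 13.555 = 33.1 × 13.555 = 448.67 mL.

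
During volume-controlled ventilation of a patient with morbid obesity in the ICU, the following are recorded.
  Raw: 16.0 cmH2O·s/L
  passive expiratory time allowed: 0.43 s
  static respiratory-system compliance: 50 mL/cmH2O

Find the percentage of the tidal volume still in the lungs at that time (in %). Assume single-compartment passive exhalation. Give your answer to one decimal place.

58.4

τ = R × C = 16.0 × 50 mL/cmH2O = 16.0 × 0.050 L/cmH2O = 0.8 s.
Passive exhalation: V(t)/V₀ = e^(−t/τ) = e^(−0.43/0.8) = 0.5842.
Fraction remaining = 0.5842 → 58.42%.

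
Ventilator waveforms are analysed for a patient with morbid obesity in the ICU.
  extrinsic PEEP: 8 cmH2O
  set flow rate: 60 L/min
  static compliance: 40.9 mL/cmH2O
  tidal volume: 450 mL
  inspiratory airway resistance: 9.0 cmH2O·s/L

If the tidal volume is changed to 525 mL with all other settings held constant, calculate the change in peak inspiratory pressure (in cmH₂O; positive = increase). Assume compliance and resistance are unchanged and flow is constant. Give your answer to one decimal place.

PIP = Vt/C + R·V̇ + PEEP (constant-flow equation of motion).
Only the elastic term changes: ΔPIP = ΔVt / C = (525 − 450) / 40.9 = 1.834 cmH2O.

1.8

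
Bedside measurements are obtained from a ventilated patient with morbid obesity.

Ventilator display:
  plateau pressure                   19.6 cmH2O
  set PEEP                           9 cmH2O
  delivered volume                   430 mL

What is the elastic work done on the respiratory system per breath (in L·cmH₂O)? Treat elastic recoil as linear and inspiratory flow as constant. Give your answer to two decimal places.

Elastic work ≈ ½ × (Pplat − PEEP) × Vt = 0.5 × (19.6 − 9) × 0.430 L = 0.5 × 10.6 × 0.430 = 2.279 L·cmH2O.

2.28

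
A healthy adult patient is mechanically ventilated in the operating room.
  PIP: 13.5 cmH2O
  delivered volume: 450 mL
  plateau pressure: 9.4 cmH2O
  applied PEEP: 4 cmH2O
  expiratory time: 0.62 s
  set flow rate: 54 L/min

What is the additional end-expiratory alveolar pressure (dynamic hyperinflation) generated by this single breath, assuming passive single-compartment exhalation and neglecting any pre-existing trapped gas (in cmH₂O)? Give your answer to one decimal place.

1.1

Flow: 54 L/min ÷ 60 = 0.9 L/s.
R = (PIP − Pplat)/V̇ = (13.5 − 9.4) / 0.9 = 4.1/0.9 = 4.556 cmH2O·s/L.
C = Vt/(Pplat − PEEP) = 450.0 / (9.4 − 4) = 450.0/5.4 = 83.333 mL/cmH2O.
τ = R × C = 4.556 × 0.08333 L/cmH2O = 0.3797 s.
Fraction remaining = e^(−Te/τ) = e^(−0.62/0.3797) = 0.1954; trapped volume = 450.0 × 0.1954 = 87.93 mL.
Additional alveolar pressure from trapping ≈ V_trapped / C = 87.93 / 83.333 = 1.055 cmH2O.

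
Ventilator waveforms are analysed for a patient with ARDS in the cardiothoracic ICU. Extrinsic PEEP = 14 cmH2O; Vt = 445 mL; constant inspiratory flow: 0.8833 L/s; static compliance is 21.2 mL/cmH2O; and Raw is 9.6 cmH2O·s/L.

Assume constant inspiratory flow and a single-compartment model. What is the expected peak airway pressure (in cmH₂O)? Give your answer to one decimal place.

43.5

Equation of motion (constant flow): PIP = Vt/C + R·V̇ + PEEP.
PIP = 445/21.2 + 9.6×0.8833 + 14 = 20.991 + 8.48 + 14 = 43.471 cmH2O.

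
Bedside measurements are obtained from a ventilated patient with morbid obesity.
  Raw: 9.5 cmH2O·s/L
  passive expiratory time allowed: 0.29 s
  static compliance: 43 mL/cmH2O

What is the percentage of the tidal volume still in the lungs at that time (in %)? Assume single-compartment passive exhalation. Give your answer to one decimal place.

49.2

τ = R × C = 9.5 × 43 mL/cmH2O = 9.5 × 0.043 L/cmH2O = 0.4085 s.
Passive exhalation: V(t)/V₀ = e^(−t/τ) = e^(−0.29/0.4085) = 0.4917.
Fraction remaining = 0.4917 → 49.17%.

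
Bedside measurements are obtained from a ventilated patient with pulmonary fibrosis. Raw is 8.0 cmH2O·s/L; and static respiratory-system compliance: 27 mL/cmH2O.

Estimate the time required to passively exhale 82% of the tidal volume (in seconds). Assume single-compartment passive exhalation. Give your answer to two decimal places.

0.37

τ = R × C = 8.0 × 27 mL/cmH2O = 8.0 × 0.027 L/cmH2O = 0.216 s.
Exhaled fraction f = 1 − e^(−t/τ) → t = −τ·ln(1 − f) = −0.216·ln(0.18) = 0.3704 s.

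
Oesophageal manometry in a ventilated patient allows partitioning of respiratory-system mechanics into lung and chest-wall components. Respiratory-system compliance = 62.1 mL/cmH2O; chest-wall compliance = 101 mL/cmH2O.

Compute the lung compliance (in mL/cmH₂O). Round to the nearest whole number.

1/CL = 1/Crs − 1/Ccw.
1/CL = 1/62.1 − 1/101 = 0.006202.
CL = 161.24 mL/cmH2O.

161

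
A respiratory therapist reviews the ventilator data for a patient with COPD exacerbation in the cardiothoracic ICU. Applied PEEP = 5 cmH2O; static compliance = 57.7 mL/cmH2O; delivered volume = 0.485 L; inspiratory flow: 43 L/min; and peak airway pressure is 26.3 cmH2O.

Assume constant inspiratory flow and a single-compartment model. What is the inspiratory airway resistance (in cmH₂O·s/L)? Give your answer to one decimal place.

Flow: 43 L/min ÷ 60 = 0.7167 L/s.
Equation of motion (constant flow): PIP = Vt/C + R·V̇ + PEEP.
R·V̇ = PIP − Vt/C − PEEP = 26.3 − 485/57.7 − 5 = 26.3 − 8.406 − 5 = 12.894 cmH2O.
R = 12.894 / 0.7167 = 17.991 cmH2O·s/L.

18.0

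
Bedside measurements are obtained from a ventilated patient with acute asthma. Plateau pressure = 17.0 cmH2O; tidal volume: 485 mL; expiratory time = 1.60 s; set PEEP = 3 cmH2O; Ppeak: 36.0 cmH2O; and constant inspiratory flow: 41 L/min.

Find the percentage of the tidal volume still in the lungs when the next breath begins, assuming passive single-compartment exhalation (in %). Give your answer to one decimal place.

Flow: 41 L/min ÷ 60 = 0.6833 L/s.
R = (PIP − Pplat)/V̇ = (36.0 − 17.0) / 0.6833 = 19.0/0.6833 = 27.806 cmH2O·s/L.
C = Vt/(Pplat − PEEP) = 485.0 / (17.0 − 3) = 485.0/14.0 = 34.643 mL/cmH2O.
τ = R × C = 27.806 × 0.03464 L/cmH2O = 0.9632 s.
Fraction remaining at end-expiration = e^(−Te/τ) = e^(−1.60/0.9632) = 0.1899 → 18.99%.

19.0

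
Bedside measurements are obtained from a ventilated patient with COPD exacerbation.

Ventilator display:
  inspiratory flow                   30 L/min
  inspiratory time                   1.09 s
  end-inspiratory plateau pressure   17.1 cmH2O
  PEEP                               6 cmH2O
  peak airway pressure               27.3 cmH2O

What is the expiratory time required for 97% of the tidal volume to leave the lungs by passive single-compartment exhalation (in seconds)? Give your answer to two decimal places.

Flow: 30 L/min ÷ 60 = 0.5 L/s.
Vt = flow × Ti = 0.5 L/s × 1.09 s × 1000 mL/L = 545.0 mL.
R = (PIP − Pplat)/V̇ = (27.3 − 17.1) / 0.5 = 10.2/0.5 = 20.4 cmH2O·s/L.
C = Vt/(Pplat − PEEP) = 545.0 / (17.1 − 6) = 545.0/11.1 = 49.099 mL/cmH2O.
τ = R × C = 20.4 × 0.0491 L/cmH2O = 1.002 s.
t = −τ·ln(1 − 0.97) = −1.002·ln(0.03) = 3.514 s.

3.51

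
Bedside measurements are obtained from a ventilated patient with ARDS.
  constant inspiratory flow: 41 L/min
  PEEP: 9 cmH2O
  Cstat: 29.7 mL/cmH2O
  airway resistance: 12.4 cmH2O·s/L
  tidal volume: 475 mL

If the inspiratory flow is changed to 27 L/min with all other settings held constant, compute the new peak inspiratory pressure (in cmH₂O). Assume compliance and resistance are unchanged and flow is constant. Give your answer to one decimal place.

30.6

Flow: 41 L/min ÷ 60 = 0.6833 L/s.
New flow: 27 L/min ÷ 60 = 0.45 L/s.
PIP = Vt/C + R·V̇ + PEEP (constant-flow equation of motion).
Only the resistive term changes: ΔPIP = R × ΔV̇ = 12.4 × (0.45 − 0.6833) = 12.4 × -0.2333 = -2.893 cmH2O.
Original PIP = 475/29.7 + 12.4×0.6833 + 9 = 33.466 cmH2O; new PIP = 33.466 + (-2.893) = 30.573 cmH2O.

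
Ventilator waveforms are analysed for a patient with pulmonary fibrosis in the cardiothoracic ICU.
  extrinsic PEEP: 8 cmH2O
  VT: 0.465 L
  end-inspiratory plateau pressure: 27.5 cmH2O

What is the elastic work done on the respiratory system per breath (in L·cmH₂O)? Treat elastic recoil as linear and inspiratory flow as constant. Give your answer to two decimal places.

4.53

Elastic work ≈ ½ × (Pplat − PEEP) × Vt = 0.5 × (27.5 − 8) × 0.465 L = 0.5 × 19.5 × 0.465 = 4.534 L·cmH2O.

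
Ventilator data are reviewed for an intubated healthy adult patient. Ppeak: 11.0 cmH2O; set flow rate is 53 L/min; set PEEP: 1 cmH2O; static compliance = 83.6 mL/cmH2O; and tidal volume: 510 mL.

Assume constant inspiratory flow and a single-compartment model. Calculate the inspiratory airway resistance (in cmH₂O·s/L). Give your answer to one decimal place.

4.4

Flow: 53 L/min ÷ 60 = 0.8833 L/s.
Equation of motion (constant flow): PIP = Vt/C + R·V̇ + PEEP.
R·V̇ = PIP − Vt/C − PEEP = 11.0 − 510/83.6 − 1 = 11.0 − 6.1 − 1 = 3.9 cmH2O.
R = 3.9 / 0.8833 = 4.415 cmH2O·s/L.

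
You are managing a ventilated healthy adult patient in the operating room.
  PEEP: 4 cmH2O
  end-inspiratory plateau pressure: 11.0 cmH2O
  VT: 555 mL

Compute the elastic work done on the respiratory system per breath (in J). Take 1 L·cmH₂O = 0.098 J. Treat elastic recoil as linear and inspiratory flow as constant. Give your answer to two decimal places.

0.19

Elastic work ≈ ½ × (Pplat − PEEP) × Vt = 0.5 × (11.0 − 4) × 0.555 L = 0.5 × 7.0 × 0.555 = 1.943 L·cmH2O.
× 0.098 J/(L·cmH2O) → 0.1904 J.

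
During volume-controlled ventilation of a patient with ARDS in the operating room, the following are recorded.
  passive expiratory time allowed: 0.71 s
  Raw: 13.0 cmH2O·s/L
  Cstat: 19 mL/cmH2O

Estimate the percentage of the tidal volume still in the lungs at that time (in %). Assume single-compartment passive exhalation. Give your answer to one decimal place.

5.6

τ = R × C = 13.0 × 19 mL/cmH2O = 13.0 × 0.019 L/cmH2O = 0.247 s.
Passive exhalation: V(t)/V₀ = e^(−t/τ) = e^(−0.71/0.247) = 0.05644.
Fraction remaining = 0.05644 → 5.644%.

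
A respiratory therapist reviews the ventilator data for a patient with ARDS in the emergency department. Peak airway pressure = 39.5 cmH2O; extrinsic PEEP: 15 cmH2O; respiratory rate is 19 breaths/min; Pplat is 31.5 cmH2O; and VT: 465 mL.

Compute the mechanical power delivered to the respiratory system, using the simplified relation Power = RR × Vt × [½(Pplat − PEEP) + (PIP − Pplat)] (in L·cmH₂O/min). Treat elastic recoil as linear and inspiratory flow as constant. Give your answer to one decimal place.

Per-breath work = Vt × [½(Pplat−PEEP) + (PIP−Pplat)] = 0.465 × [0.5×16.5 + 8.0] = 0.465 × 16.25 = 7.556 L·cmH2O.
Power = 19 × 7.556 = 143.56 L·cmH2O/min.

143.6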